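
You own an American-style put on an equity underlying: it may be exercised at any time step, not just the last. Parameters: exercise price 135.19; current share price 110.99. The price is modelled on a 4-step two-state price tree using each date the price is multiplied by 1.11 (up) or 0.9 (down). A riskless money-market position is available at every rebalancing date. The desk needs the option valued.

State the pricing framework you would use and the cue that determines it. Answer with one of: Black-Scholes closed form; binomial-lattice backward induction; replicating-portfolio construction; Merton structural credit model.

framework: binomial-lattice backward induction

Key observation: early exercise of the strike-135.19 put must be checked at each of the 4 dates (spot 110.99), which forces a node-by-node comparison of intrinsic and continuation value backward from expiry.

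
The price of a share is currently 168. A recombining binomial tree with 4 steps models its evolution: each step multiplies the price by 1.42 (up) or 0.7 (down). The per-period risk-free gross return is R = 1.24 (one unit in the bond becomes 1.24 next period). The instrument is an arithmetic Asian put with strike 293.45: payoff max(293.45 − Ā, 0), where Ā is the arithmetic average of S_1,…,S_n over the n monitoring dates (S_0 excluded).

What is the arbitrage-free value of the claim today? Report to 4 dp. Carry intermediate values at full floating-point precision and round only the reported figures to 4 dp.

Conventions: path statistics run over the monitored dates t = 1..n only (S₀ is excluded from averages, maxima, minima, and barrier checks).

Risk-neutral up-probability p* = (R−d)/(u−d) = (1.24−0.7)/(1.42−0.7) = 0.7500; the claim prices as the p*-weighted sum of path payoffs discounted by R^4.
Enumerate all 2^4 = 16 price paths (U = up ×1.42, D = down ×0.7); each path with k up-moves has probability p*^k·(1−p*)^(4−k).
DDDD: Ā=74.4702, payoff=218.9798, prob=0.003906
UDDD: Ā=151.0681, payoff=142.3819, prob=0.011719
DUDD: Ā=120.8281, payoff=172.6219, prob=0.011719
UUDD: Ā=245.1085, payoff=48.3415, prob=0.035156
DDUD: Ā=99.6601, payoff=193.7899, prob=0.011719
UDUD: Ā=202.1677, payoff=91.2823, prob=0.035156
DUUD: Ā=171.9277, payoff=121.5223, prob=0.035156
UUUD: Ā=348.7676, payoff=0.0000, prob=0.105469
DDDU: Ā=84.8425, payoff=208.6075, prob=0.011719
UDDU: Ā=172.1091, payoff=121.3409, prob=0.035156
DUDU: Ā=141.8691, payoff=151.5809, prob=0.035156
UUDU: Ā=287.7916, payoff=5.6584, prob=0.105469
DDUU: Ā=120.7011, payoff=172.7489, prob=0.035156
UDUU: Ā=244.8508, payoff=48.5992, prob=0.105469
DUUU: Ā=214.6108, payoff=78.8392, prob=0.105469
UUUU: Ā=435.3534, payoff=0.0000, prob=0.316406
Price = Σ prob·payoff / R^4 = 48.149009 / 2.364214 = 20.3658

price = 20.3658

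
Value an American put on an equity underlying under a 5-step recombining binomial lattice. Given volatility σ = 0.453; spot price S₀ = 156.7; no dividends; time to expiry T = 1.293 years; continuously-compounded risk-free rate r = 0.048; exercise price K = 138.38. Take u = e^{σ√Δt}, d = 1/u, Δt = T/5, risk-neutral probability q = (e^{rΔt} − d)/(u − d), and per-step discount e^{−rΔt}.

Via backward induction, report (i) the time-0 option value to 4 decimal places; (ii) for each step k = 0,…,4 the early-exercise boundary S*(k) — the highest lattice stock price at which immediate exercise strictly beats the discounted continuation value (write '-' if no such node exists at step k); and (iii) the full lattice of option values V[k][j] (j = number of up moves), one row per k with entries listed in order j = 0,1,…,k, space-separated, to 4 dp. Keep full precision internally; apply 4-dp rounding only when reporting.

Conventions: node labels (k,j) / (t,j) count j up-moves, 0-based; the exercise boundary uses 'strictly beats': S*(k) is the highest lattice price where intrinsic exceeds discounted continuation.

params: Δt=0.25860 u=1.25906 d=0.79425 q=0.46953 e^(-rΔt)=0.98766
t_5 payoffs: 88.8530 59.8685 13.9218 0.0000 0.0000 0.0000
t_4: node(4,0) S=62.3574 payoff=76.0226 vs cont=74.3156 → 76.0226 [stop]  node(4,1) S=98.8504 payoff=39.5296 vs cont=37.8225 → 39.5296 [stop]  node(4,2) S=156.7000 payoff=0.0000 vs cont=7.2939 → 7.2939 [wait]  node(4,3) S=248.4046 payoff=0.0000 vs cont=0.0000 → 0.0000 [wait]  node(4,4) S=393.7769 payoff=0.0000 vs cont=0.0000 → 0.0000 [wait]  ⇒ S*(4)=98.8504
t_3: node(3,0) S=78.5115 payoff=59.8685 vs cont=58.1615 → 59.8685 [stop]  node(3,1) S=124.4582 payoff=13.9218 vs cont=24.0929 → 24.0929 [wait]  node(3,2) S=197.2942 payoff=0.0000 vs cont=3.8214 → 3.8214 [wait]  node(3,3) S=312.7555 payoff=0.0000 vs cont=0.0000 → 0.0000 [wait]  ⇒ S*(3)=78.5115
t_2: node(2,0) S=98.8504 payoff=39.5296 vs cont=42.5394 → 42.5394 [wait]  node(2,1) S=156.7000 payoff=0.0000 vs cont=14.3950 → 14.3950 [wait]  node(2,2) S=248.4046 payoff=0.0000 vs cont=2.0021 → 2.0021 [wait]  ⇒ S*(2)=-
t_1: node(1,0) S=124.4582 payoff=13.9218 vs cont=28.9629 → 28.9629 [wait]  node(1,1) S=197.2942 payoff=0.0000 vs cont=8.4703 → 8.4703 [wait]  ⇒ S*(1)=-
t_0: node(0,0) S=156.7000 payoff=0.0000 vs cont=19.1023 → 19.1023 [wait]  ⇒ S*(0)=-

price = 19.1023
boundary = - - - 78.5115 98.8504
tree:
19.1023
28.9629 8.4703
42.5394 14.3950 2.0021
59.8685 24.0929 3.8214 0.0000
76.0226 39.5296 7.2939 0.0000 0.0000
88.8530 59.8685 13.9218 0.0000 0.0000 0.0000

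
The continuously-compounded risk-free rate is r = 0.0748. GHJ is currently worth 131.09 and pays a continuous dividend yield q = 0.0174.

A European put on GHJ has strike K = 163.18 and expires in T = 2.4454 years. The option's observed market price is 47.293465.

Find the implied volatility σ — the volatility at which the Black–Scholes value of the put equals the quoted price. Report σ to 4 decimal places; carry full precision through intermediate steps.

sigma = 0.5293

At σ = 0.5293 the Black–Scholes value reproduces the quote:
σ√T = 0.5293·√2.4454 = 0.827707
d₁ = (ln(S/K) + (r−q+σ²/2)T) / (σ√T) = (ln(131.09/163.18) + (0.0748−0.0174+0.5293²/2)·2.4454) / 0.827707 = (-0.218970 + 0.482916) / 0.827707 = 0.318888
d₂ = d₁ − σ√T = 0.318888 − 0.827707 = -0.508819
e^{−rT} = 0.832838
e^{−qT} = 0.958343
N(−d₁) = 0.374906,  N(−d₂) = 0.694561
V = K·e^{−rT}·N(−d₂) − S·e^{−qT}·N(−d₁) = 94.392545 − 47.099079 = 47.293465 (matching the quote); vega is positive throughout, so no other σ reproduces this price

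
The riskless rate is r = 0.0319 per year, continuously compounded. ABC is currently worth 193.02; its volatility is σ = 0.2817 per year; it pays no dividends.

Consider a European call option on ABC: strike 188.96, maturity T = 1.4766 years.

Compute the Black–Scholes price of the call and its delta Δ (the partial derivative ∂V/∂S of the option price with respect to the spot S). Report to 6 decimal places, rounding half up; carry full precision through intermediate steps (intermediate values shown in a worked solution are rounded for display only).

σ√T = 0.2817·√1.4766 = 0.342309
d₁ = (ln(S/K) + (r+σ²/2)T) / (σ√T) = (ln(193.02/188.96) + (0.0319+0.2817²/2)·1.4766) / 0.342309 = (0.021258 + 0.105691) / 0.342309 = 0.370863
d₂ = d₁ − σ√T = 0.370863 − 0.342309 = 0.028554
e^{−rT} = 0.953989
N(d₁) = 0.644630,  N(d₂) = 0.511390
Call price V = S·N(d₁) − K·e^{−rT}·N(d₂) = 124.426520 − 92.186042 = 32.240478
Δ = N(d₁) = 0.644630

price = 32.240478
Δ = 0.644630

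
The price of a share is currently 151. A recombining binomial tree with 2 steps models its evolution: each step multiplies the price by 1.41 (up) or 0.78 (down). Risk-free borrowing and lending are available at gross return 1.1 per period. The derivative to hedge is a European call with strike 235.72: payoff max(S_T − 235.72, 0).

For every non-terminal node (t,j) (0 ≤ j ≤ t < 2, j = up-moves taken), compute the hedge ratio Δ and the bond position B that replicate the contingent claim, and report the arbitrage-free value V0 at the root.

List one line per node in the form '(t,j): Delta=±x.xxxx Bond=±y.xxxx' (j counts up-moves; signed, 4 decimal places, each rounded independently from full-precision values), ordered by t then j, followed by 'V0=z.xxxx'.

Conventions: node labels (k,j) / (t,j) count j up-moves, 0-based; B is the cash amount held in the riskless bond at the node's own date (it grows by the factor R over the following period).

(0,0): Delta=0.3130 Bond=-33.5138
(1,0): Delta=0.0000 Bond=0.0000
(1,1): Delta=0.4807 Bond=-72.5784
V0=13.7493

Arbitrage-free pricing uses the up-move probability p* = (R−d)/(u−d) = 0.5079, discounting each step at R = 1.1.
Terminal payoffs: V(2,0)=0.0000, V(2,1)=0.0000, V(2,2)=64.4831
  t=1,j=0: stock 117.7800 → up 166.0698 (V=0.0000), down 91.8684 (V=0.0000). Price 0.0000; hedge Δ=0.0000, bond B=0.0000.
  t=1,j=1: stock 212.9100 → up 300.2031 (V=64.4831), down 166.0698 (V=0.0000). Price 29.7757; hedge Δ=0.4807, bond B=-72.5784.
  t=0,j=0: stock 151.0000 → up 212.9100 (V=29.7757), down 117.7800 (V=0.0000). Price 13.7493; hedge Δ=0.3130, bond B=-33.5138.
Sanity check at the root: Δ(0,0)·S0 + B(0,0) reproduces V0 = 13.7493.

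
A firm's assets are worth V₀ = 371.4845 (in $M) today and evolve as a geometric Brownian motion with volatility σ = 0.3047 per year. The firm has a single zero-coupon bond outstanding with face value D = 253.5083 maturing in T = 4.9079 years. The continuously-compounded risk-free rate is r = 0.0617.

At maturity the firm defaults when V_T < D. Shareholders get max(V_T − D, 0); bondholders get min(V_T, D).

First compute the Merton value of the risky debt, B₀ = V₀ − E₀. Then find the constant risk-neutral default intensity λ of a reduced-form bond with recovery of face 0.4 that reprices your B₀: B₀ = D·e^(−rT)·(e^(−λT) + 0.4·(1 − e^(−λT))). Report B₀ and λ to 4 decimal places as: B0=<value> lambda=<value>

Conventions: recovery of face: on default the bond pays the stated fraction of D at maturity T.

B0=173.3645 lambda=0.0269

Equity is a call on the firm's assets struck at D = 253.5083:
d₁ = [ln(V₀/D) + (r + σ²/2)T] / (σ√T)
   = [ln(371.4845/253.5083) + (0.0617 + 0.5·0.3047²)·4.9079] / (0.3047·√4.9079)
   = [0.382111 + 0.530647] / 0.675026 = 1.352182
d₂ = d₁ − σ√T = 1.352182 − 0.675026 = 0.677157
N(d₁) = 0.911842,  N(d₂) = 0.750847,  e^(−rT) = 0.738734
E₀ = V₀·N(d₁) − D·e^(−rT)·N(d₂)
   = 371.4845·0.911842 − 253.5083·0.738734·0.750847 = 198.120025
B₀ = V₀ − E₀ = 371.4845 − 198.120025 = 173.364475
e^(−λT) = (B₀·e^(rT)/D − 0.4)/(1 − 0.4) = (173.3645·1.353667/253.5083 − 0.4)/0.6 = 0.87620100
λ = −ln(0.87620100)/4.9079 = 0.026928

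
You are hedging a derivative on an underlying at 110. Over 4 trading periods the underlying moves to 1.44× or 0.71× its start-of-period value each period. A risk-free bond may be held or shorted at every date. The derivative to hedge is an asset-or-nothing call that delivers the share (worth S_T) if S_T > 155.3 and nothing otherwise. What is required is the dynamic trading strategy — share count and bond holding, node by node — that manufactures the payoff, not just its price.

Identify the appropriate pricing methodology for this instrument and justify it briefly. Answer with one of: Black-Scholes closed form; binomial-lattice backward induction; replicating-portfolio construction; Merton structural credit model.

Key observation: since the answer must list Δ and B at each node of the 1.44/0.71 lattice on 110, the replicating-portfolio method — solving the two-state system at every node — is the one that applies.

framework: replicating-portfolio construction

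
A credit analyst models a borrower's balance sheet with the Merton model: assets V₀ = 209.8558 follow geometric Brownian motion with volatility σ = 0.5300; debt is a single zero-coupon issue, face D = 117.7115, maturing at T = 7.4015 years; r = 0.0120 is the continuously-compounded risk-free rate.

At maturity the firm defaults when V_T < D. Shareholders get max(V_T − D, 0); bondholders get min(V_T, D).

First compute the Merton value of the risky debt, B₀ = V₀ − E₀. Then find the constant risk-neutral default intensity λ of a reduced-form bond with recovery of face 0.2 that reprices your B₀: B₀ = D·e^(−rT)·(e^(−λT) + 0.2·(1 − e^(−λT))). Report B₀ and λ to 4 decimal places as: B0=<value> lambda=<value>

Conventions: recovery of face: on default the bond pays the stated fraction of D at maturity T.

B0=67.6999 lambda=0.0843

With assets at 209.8558 and a single debt payment of 117.7115 at 7.4015 years:
d₁ = [ln(V₀/D) + (r + σ²/2)T] / (σ√T)
   = [ln(209.8558/117.7115) + (0.0120 + 0.5·0.5300²)·7.4015] / (0.5300·√7.4015)
   = [0.578184 + 1.128359] / 1.441902 = 1.183536
d₂ = d₁ − σ√T = 1.183536 − 1.441902 = -0.258366
N(d₁) = 0.881702,  N(d₂) = 0.398062,  e^(−rT) = 0.915012
E₀ = V₀·N(d₁) − D·e^(−rT)·N(d₂)
   = 209.8558·0.881702 − 117.7115·0.915012·0.398062 = 142.155930
B₀ = V₀ − E₀ = 209.8558 − 142.155930 = 67.699870
e^(−λT) = (B₀·e^(rT)/D − 0.2)/(1 − 0.2) = (67.6999·1.092882/117.7115 − 0.2)/0.8 = 0.53569197
λ = −ln(0.53569197)/7.4015 = 0.084334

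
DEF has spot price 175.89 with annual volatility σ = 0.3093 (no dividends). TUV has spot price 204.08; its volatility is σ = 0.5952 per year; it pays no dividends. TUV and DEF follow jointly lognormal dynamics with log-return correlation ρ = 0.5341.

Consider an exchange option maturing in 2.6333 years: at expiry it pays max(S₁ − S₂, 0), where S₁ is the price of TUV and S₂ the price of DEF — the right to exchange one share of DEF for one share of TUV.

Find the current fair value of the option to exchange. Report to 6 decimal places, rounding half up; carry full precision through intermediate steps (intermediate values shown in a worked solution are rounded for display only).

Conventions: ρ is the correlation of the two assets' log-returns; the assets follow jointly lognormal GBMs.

σ_eff = √(σ₁² + σ₂² − 2ρσ₁σ₂) = √(0.5952² + 0.3093² − 2·0.5341·0.5952·0.3093) = 0.503268
d₁ = (ln(S₁/S₂) + (q₂ − q₁ + σ_eff²/2)T) / (σ_eff√T) = (ln(204.08/175.89) + (0.0 − 0.0 + 0.126639)·2.6333) / 0.816676 = 0.590360
d₂ = d₁ − σ_eff√T = 0.590360 − 0.816676 = -0.226315
N(d₁) = 0.722525,  N(d₂) = 0.410478
V = S₁·e^{−q₁T}·N(d₁) − S₂·e^{−q₂T}·N(d₂) = 147.452989 − 72.198982 = 75.254007
Key observation: the rate r is irrelevant here: denominating values in DEF turns the exchange into a ratio option on S₁/S₂, and discounting at r drops out.

exchange price = 75.254007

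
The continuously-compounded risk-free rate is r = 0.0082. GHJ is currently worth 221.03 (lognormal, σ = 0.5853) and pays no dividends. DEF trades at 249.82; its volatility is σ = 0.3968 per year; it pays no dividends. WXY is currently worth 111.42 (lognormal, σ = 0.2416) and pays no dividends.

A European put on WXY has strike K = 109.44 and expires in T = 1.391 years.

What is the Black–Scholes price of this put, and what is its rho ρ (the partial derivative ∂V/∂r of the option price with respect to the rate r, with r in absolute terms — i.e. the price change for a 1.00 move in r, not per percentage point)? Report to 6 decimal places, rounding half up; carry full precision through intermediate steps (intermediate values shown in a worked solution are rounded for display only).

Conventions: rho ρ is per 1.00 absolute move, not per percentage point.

price = 10.895467
ρ = -77.624346

σ√T = 0.2416·√1.391 = 0.284945
d₁ = (ln(S/K) + (r+σ²/2)T) / (σ√T) = (ln(111.42/109.44) + (0.0082+0.2416²/2)·1.391) / 0.284945 = (0.017930 + 0.052003) / 0.284945 = 0.245428
d₂ = d₁ − σ√T = 0.245428 − 0.284945 = -0.039517
e^{−rT} = 0.988659
N(−d₁) = 0.403063,  N(−d₂) = 0.515761
Put price V = K·e^{−rT}·N(−d₂) − S·N(−d₁) = 55.804706 − 44.909238 = 10.895467
ρ = −K·T·e^{−rT}·N(−d₂) = -77.624346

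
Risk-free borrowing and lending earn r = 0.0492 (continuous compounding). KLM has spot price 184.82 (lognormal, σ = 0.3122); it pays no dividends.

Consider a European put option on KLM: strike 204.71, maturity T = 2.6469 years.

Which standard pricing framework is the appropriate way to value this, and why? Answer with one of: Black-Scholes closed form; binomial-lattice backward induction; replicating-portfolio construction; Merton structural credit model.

Key observation: a European claim on KLM (strike 204.71) — a lognormal (GBM) underlying with constant rate and volatility — has an exact closed-form value; no lattice or capital structure is involved.

framework: Black-Scholes closed form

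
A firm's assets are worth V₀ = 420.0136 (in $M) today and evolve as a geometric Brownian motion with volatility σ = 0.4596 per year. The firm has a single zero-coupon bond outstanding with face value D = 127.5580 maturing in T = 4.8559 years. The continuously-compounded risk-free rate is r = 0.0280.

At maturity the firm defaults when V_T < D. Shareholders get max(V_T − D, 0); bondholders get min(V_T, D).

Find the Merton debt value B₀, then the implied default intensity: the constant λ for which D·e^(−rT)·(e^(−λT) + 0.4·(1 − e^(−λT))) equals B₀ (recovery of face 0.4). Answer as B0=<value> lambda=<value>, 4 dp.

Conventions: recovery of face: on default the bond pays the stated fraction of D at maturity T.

B0=102.4255 lambda=0.0295

Work the structural quantities from V₀ = 420.0136 against face 127.5580:
d₁ = [ln(V₀/D) + (r + σ²/2)T] / (σ√T)
   = [ln(420.0136/127.5580) + (0.0280 + 0.5·0.4596²)·4.8559] / (0.4596·√4.8559)
   = [1.191716 + 0.648826] / 1.012779 = 1.817318
d₂ = d₁ − σ√T = 1.817318 − 1.012779 = 0.804538
N(d₁) = 0.965416,  N(d₂) = 0.789457,  e^(−rT) = 0.872873
E₀ = V₀·N(d₁) − D·e^(−rT)·N(d₂)
   = 420.0136·0.965416 − 127.5580·0.872873·0.789457 = 317.588089
B₀ = V₀ − E₀ = 420.0136 − 317.588089 = 102.425511
e^(−λT) = (B₀·e^(rT)/D − 0.4)/(1 − 0.4) = (102.4255·1.145642/127.5580 − 0.4)/0.6 = 0.86653074
λ = −ln(0.86653074)/4.8559 = 0.029502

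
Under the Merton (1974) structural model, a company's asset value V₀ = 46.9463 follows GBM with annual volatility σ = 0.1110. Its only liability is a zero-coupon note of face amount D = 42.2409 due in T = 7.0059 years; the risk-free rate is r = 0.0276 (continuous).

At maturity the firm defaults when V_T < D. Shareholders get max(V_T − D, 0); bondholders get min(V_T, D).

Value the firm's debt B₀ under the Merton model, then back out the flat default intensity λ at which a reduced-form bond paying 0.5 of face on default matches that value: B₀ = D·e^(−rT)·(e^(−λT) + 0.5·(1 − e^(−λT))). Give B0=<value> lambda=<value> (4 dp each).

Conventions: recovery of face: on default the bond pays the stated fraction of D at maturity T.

With assets at 46.9463 and a single debt payment of 42.2409 at 7.0059 years:
d₁ = [ln(V₀/D) + (r + σ²/2)T] / (σ√T)
   = [ln(46.9463/42.2409) + (0.0276 + 0.5·0.1110²)·7.0059] / (0.1110·√7.0059)
   = [0.105615 + 0.236523] / 0.293802 = 1.164519
d₂ = d₁ − σ√T = 1.164519 − 0.293802 = 0.870717
N(d₁) = 0.877893,  N(d₂) = 0.808046,  e^(−rT) = 0.824183
E₀ = V₀·N(d₁) − D·e^(−rT)·N(d₂)
   = 46.9463·0.877893 − 42.2409·0.824183·0.808046 = 13.082351
B₀ = V₀ − E₀ = 46.9463 − 13.082351 = 33.863949
e^(−λT) = (B₀·e^(rT)/D − 0.5)/(1 − 0.5) = (33.8639·1.213323/42.2409 − 0.5)/0.5 = 0.94540586
λ = −ln(0.94540586)/7.0059 = 0.008013

B0=33.8639 lambda=0.0080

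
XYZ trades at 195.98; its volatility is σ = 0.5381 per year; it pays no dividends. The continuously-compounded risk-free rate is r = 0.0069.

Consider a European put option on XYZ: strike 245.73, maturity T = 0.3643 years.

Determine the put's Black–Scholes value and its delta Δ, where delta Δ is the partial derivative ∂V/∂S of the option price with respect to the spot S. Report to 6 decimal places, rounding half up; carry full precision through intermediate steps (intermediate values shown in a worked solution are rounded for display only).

price = 59.421770
Δ = -0.700695

σ√T = 0.5381·√0.3643 = 0.324782
d₁ = (ln(S/K) + (r+σ²/2)T) / (σ√T) = (ln(195.98/245.73) + (0.0069+0.5381²/2)·0.3643) / 0.324782 = (-0.226221 + 0.055255) / 0.324782 = -0.526399
d₂ = d₁ − σ√T = -0.526399 − 0.324782 = -0.851182
e^{−rT} = 0.997489
N(−d₁) = 0.700695,  N(−d₂) = 0.802666
Put price V = K·e^{−rT}·N(−d₂) − S·N(−d₁) = 196.743897 − 137.322127 = 59.421770
Δ = −N(−d₁) = -0.700695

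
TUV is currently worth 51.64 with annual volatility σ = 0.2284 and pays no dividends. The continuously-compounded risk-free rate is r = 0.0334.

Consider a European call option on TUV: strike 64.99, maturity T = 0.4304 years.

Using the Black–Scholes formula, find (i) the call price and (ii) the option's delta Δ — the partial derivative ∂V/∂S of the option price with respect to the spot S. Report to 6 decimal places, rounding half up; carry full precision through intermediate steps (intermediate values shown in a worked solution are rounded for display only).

σ√T = 0.2284·√0.4304 = 0.149842
d₁ = (ln(S/K) + (r+σ²/2)T) / (σ√T) = (ln(51.64/64.99) + (0.0334+0.2284²/2)·0.4304) / 0.149842 = (-0.229937 + 0.025602) / 0.149842 = -1.363676
d₂ = d₁ − σ√T = -1.363676 − 0.149842 = -1.513517
e^{−rT} = 0.985727
N(d₁) = 0.086335,  N(d₂) = 0.065074
Call price V = S·N(d₁) − K·e^{−rT}·N(d₂) = 4.458332 − 4.168810 = 0.289522
Δ = N(d₁) = 0.086335

price = 0.289522
Δ = 0.086335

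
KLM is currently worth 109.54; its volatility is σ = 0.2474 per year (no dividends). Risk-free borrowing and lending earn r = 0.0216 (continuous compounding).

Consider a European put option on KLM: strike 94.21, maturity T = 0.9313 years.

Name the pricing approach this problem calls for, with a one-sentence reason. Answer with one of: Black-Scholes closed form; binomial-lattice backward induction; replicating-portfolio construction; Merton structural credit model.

framework: Black-Scholes closed form

Key observation: a European-exercise option on KLM struck at 94.21 — a GBM underlying with constant parameters — admits an analytic price: the data contain no early exercise, no discrete tree, no debt structure.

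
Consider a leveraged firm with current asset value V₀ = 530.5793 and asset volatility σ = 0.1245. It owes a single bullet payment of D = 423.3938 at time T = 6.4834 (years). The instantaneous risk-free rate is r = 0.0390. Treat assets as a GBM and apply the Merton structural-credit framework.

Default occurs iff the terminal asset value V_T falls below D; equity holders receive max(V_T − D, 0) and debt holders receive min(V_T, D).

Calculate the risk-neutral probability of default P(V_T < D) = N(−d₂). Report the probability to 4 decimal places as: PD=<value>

Work the structural quantities from V₀ = 530.5793 against face 423.3938:
d₁ = [ln(V₀/D) + (r + σ²/2)T] / (σ√T)
   = [ln(530.5793/423.3938) + (0.0390 + 0.5·0.1245²)·6.4834] / (0.1245·√6.4834)
   = [0.225667 + 0.303100] / 0.317008 = 1.667989
d₂ = d₁ − σ√T = 1.667989 − 0.317008 = 1.350980
risk-neutral PD = N(−d₂) = N(-1.350980) = 0.088351

PD=0.0884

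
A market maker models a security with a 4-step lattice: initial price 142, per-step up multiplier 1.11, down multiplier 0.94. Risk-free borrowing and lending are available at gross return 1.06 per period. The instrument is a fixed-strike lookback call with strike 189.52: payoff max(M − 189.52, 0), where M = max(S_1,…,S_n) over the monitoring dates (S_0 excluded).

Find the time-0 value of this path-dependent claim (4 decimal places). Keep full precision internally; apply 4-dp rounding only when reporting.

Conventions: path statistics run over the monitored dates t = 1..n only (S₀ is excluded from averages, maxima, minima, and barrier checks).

With p* = (R−d)/(u−d) = 0.7059, sum probability × payoff across the paths and divide by R^4.
Enumerate all 2^4 = 16 price paths (U = up ×1.11, D = down ×0.94); each path with k up-moves has probability p*^k·(1−p*)^(4−k).
DDDD: M=133.4800, payoff=0.0000, prob=0.007483
UDDD: M=157.6200, payoff=0.0000, prob=0.017960
DUDD: M=148.1628, payoff=0.0000, prob=0.017960
UUDD: M=174.9582, payoff=0.0000, prob=0.043103
DDUD: M=139.2730, payoff=0.0000, prob=0.017960
UDUD: M=164.4607, payoff=0.0000, prob=0.043103
DUUD: M=164.4607, payoff=0.0000, prob=0.043103
UUUD: M=194.2036, payoff=4.6836, prob=0.103447
DDDU: M=133.4800, payoff=0.0000, prob=0.017960
UDDU: M=157.6200, payoff=0.0000, prob=0.043103
DUDU: M=154.5931, payoff=0.0000, prob=0.043103
UUDU: M=182.5514, payoff=0.0000, prob=0.103447
DDUU: M=154.5931, payoff=0.0000, prob=0.043103
UDUU: M=182.5514, payoff=0.0000, prob=0.103447
DUUU: M=182.5514, payoff=0.0000, prob=0.103447
UUUU: M=215.5660, payoff=26.0460, prob=0.248273
Price = Σ prob·payoff / R^4 = 6.951020 / 1.262477 = 5.5059

price = 5.5059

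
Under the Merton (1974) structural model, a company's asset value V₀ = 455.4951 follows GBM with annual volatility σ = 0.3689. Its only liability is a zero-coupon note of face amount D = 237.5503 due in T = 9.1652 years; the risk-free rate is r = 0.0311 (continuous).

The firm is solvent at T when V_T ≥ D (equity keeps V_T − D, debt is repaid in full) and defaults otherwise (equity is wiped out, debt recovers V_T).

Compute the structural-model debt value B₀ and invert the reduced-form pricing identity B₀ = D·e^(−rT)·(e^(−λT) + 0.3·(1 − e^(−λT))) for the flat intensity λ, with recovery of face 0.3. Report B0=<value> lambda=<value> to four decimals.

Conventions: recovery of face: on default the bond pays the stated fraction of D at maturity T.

Apply the equity-as-call identities (strike 237.5503, horizon 9.1652 years):
d₁ = [ln(V₀/D) + (r + σ²/2)T] / (σ√T)
   = [ln(455.4951/237.5503) + (0.0311 + 0.5·0.3689²)·9.1652] / (0.3689·√9.1652)
   = [0.651006 + 0.908671] / 1.116811 = 1.396545
d₂ = d₁ − σ√T = 1.396545 − 1.116811 = 0.279734
N(d₁) = 0.918725,  N(d₂) = 0.610159,  e^(−rT) = 0.751986
E₀ = V₀·N(d₁) − D·e^(−rT)·N(d₂)
   = 455.4951·0.918725 − 237.5503·0.751986·0.610159 = 309.479158
B₀ = V₀ − E₀ = 455.4951 − 309.479158 = 146.015942
e^(−λT) = (B₀·e^(rT)/D − 0.3)/(1 − 0.3) = (146.0159·1.329812/237.5503 − 0.3)/0.7 = 0.73914351
λ = −ln(0.73914351)/9.1652 = 0.032979

B0=146.0159 lambda=0.0330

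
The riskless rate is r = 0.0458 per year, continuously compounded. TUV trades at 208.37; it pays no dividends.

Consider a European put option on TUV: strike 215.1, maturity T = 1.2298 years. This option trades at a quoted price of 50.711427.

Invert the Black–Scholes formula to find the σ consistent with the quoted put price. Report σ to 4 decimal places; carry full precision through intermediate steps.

sigma = 0.5948

At σ = 0.5948 the Black–Scholes value reproduces the quote:
σ√T = 0.5948·√1.2298 = 0.659611
d₁ = (ln(S/K) + (r+σ²/2)T) / (σ√T) = (ln(208.37/215.1) + (0.0458+0.5948²/2)·1.2298) / 0.659611 = (-0.031788 + 0.273868) / 0.659611 = 0.367005
d₂ = d₁ − σ√T = 0.367005 − 0.659611 = -0.292606
e^{−rT} = 0.945232
N(−d₁) = 0.356808,  N(−d₂) = 0.615088
V = K·e^{−rT}·N(−d₂) − S·N(−d₁) = 125.059425 − 74.347998 = 50.711427 (equal to the quote); since ∂V/∂σ > 0 for all σ, the implied volatility is unique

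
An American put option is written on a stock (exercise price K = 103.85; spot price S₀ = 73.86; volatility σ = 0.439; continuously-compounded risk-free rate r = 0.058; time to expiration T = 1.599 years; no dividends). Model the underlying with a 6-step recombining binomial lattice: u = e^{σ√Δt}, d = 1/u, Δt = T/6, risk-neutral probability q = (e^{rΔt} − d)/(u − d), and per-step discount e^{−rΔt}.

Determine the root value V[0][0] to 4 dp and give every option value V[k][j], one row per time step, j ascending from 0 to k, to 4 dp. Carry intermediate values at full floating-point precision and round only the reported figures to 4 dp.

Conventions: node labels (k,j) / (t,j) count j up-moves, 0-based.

price = 33.5525
tree:
33.5525
44.9675 22.1638
56.9079 32.2329 11.8756
66.4269 44.9675 19.3581 4.0804
74.0157 56.9079 30.3829 7.9334 0.0000
80.0655 66.4269 44.9675 15.4247 0.0000 0.0000
84.8886 74.0157 56.9079 29.9900 0.0000 0.0000 0.0000

Δt=0.26650  u=1.25436  d=0.79722  q=0.47766  discount=0.98466
step 6 (expiry): payoffs max(K−S,0) = 84.8886 74.0157 56.9079 29.9900 0.0000 0.0000 0.0000
k=5: (k=5,j=0): S=23.7845, K−S=80.0655, hold=78.4727 ⇒ V=80.0655 exercise | (k=5,j=1): S=37.4231, K−S=66.4269, hold=64.8340 ⇒ V=66.4269 exercise | (k=5,j=2): S=58.8825, K−S=44.9675, hold=43.3747 ⇒ V=44.9675 exercise | (k=5,j=3): S=92.6472, K−S=11.2028, hold=15.4247 ⇒ V=15.4247 continue | (k=5,j=4): S=145.7736, K−S=0.0000, hold=0.0000 ⇒ V=0.0000 continue | (k=5,j=5): S=229.3640, K−S=0.0000, hold=0.0000 ⇒ V=0.0000 continue
k=4: (k=4,j=0): S=29.8343, K−S=74.0157, hold=72.4228 ⇒ V=74.0157 exercise | (k=4,j=1): S=46.9421, K−S=56.9079, hold=55.3150 ⇒ V=56.9079 exercise | (k=4,j=2): S=73.8600, K−S=29.9900, hold=30.3829 ⇒ V=30.3829 continue | (k=4,j=3): S=116.2133, K−S=0.0000, hold=7.9334 ⇒ V=7.9334 continue | (k=4,j=4): S=182.8530, K−S=0.0000, hold=0.0000 ⇒ V=0.0000 continue
k=3: (k=3,j=0): S=37.4231, K−S=66.4269, hold=64.8340 ⇒ V=66.4269 exercise | (k=3,j=1): S=58.8825, K−S=44.9675, hold=43.5594 ⇒ V=44.9675 exercise | (k=3,j=2): S=92.6472, K−S=11.2028, hold=19.3581 ⇒ V=19.3581 continue | (k=3,j=3): S=145.7736, K−S=0.0000, hold=4.0804 ⇒ V=4.0804 continue
k=2: (k=2,j=0): S=46.9421, K−S=56.9079, hold=55.3150 ⇒ V=56.9079 exercise | (k=2,j=1): S=73.8600, K−S=29.9900, hold=32.2329 ⇒ V=32.2329 continue | (k=2,j=2): S=116.2133, K−S=0.0000, hold=11.8756 ⇒ V=11.8756 continue
k=1: (k=1,j=0): S=58.8825, K−S=44.9675, hold=44.4295 ⇒ V=44.9675 exercise | (k=1,j=1): S=92.6472, K−S=11.2028, hold=22.1638 ⇒ V=22.1638 continue
k=0: (k=0,j=0): S=73.8600, K−S=29.9900, hold=33.5525 ⇒ V=33.5525 continue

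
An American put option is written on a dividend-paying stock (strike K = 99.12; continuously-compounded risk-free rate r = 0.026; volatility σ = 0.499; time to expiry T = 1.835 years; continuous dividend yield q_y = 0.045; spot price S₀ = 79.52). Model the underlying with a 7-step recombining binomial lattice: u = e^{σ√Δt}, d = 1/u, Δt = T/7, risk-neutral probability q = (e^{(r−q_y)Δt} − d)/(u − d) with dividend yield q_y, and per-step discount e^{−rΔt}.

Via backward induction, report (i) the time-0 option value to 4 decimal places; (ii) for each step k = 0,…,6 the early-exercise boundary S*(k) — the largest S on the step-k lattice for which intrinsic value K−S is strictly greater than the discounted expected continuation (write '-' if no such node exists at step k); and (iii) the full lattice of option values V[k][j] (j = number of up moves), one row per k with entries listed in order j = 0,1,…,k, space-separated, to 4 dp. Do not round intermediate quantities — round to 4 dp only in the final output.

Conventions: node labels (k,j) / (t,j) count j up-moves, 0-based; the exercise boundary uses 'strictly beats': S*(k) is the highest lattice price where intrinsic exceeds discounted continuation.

price = 34.2106
boundary = - - - 36.9493 28.6187 36.9493 47.7049
tree:
34.2106
43.1415 22.7671
52.7012 30.9967 12.0818
62.1707 40.8307 18.2890 3.9408
70.5013 51.6390 26.9725 6.9227 0.0000
76.9537 62.1707 38.3252 12.1611 0.0000 0.0000
81.9514 70.5013 51.4151 21.3633 0.0000 0.0000 0.0000
85.8222 76.9537 62.1707 37.5287 0.0000 0.0000 0.0000 0.0000

params: Δt=0.26214 u=1.29109 d=0.77454 q=0.42686 e^(-rΔt)=0.99321
t_7 payoffs: 85.8222 76.9537 62.1707 37.5287 0.0000 0.0000 0.0000 0.0000
t_6: node(6,0) S=17.1686 payoff=81.9514 vs cont=81.4794 → 81.9514 [stop]  node(6,1) S=28.6187 payoff=70.5013 vs cont=70.1637 → 70.5013 [stop]  node(6,2) S=47.7049 payoff=51.4151 vs cont=51.3013 → 51.4151 [stop]  node(6,3) S=79.5200 payoff=19.6000 vs cont=21.3633 → 21.3633 [wait]  node(6,4) S=132.5531 payoff=0.0000 vs cont=0.0000 → 0.0000 [wait]  node(6,5) S=220.9548 payoff=0.0000 vs cont=0.0000 → 0.0000 [wait]  node(6,6) S=368.3130 payoff=0.0000 vs cont=0.0000 → 0.0000 [wait]  ⇒ S*(6)=47.7049
t_5: node(5,0) S=22.1663 payoff=76.9537 vs cont=76.5404 → 76.9537 [stop]  node(5,1) S=36.9493 payoff=62.1707 vs cont=61.9307 → 62.1707 [stop]  node(5,2) S=61.5913 payoff=37.5287 vs cont=38.3252 → 38.3252 [wait]  node(5,3) S=102.6675 payoff=0.0000 vs cont=12.1611 → 12.1611 [wait]  node(5,4) S=171.1381 payoff=0.0000 vs cont=0.0000 → 0.0000 [wait]  node(5,5) S=285.2728 payoff=0.0000 vs cont=0.0000 → 0.0000 [wait]  ⇒ S*(5)=36.9493
t_4: node(4,0) S=28.6187 payoff=70.5013 vs cont=70.1637 → 70.5013 [stop]  node(4,1) S=47.7049 payoff=51.4151 vs cont=51.6390 → 51.6390 [wait]  node(4,2) S=79.5200 payoff=19.6000 vs cont=26.9725 → 26.9725 [wait]  node(4,3) S=132.5531 payoff=0.0000 vs cont=6.9227 → 6.9227 [wait]  node(4,4) S=220.9548 payoff=0.0000 vs cont=0.0000 → 0.0000 [wait]  ⇒ S*(4)=28.6187
t_3: node(3,0) S=36.9493 payoff=62.1707 vs cont=62.0257 → 62.1707 [stop]  node(3,1) S=61.5913 payoff=37.5287 vs cont=40.8307 → 40.8307 [wait]  node(3,2) S=102.6675 payoff=0.0000 vs cont=18.2890 → 18.2890 [wait]  node(3,3) S=171.1381 payoff=0.0000 vs cont=3.9408 → 3.9408 [wait]  ⇒ S*(3)=36.9493
t_2: node(2,0) S=47.7049 payoff=51.4151 vs cont=52.7012 → 52.7012 [wait]  node(2,1) S=79.5200 payoff=19.6000 vs cont=30.9967 → 30.9967 [wait]  node(2,2) S=132.5531 payoff=0.0000 vs cont=12.0818 → 12.0818 [wait]  ⇒ S*(2)=-
t_1: node(1,0) S=61.5913 payoff=37.5287 vs cont=43.1415 → 43.1415 [wait]  node(1,1) S=102.6675 payoff=0.0000 vs cont=22.7671 → 22.7671 [wait]  ⇒ S*(1)=-
t_0: node(0,0) S=79.5200 payoff=19.6000 vs cont=34.2106 → 34.2106 [wait]  ⇒ S*(0)=-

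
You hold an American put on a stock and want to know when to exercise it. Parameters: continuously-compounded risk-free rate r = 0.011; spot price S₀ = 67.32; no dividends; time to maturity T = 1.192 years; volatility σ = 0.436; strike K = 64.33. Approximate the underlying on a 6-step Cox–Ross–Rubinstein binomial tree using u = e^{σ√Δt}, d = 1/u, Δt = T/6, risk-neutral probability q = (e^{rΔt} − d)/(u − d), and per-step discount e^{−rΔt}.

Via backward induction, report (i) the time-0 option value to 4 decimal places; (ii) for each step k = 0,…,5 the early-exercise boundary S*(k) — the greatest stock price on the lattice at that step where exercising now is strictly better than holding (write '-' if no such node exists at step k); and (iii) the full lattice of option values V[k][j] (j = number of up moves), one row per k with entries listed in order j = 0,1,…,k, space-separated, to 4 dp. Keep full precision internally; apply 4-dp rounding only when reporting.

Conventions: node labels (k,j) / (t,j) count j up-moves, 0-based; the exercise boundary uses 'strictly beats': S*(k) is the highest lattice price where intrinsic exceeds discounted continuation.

Δt=0.19867  u=1.21450  d=0.82338  q=0.45716  discount=0.99782
step 6 (expiry): payoffs max(K−S,0) = 43.3524 33.3878 18.6898 0.0000 0.0000 0.0000 0.0000
step 5: (k=5,j=0): S=25.4773, K−S=38.8527, hold=38.7123 ⇒ V=38.8527 exercise | (k=5,j=1): S=37.5794, K−S=26.7506, hold=26.6102 ⇒ V=26.7506 exercise | (k=5,j=2): S=55.4301, K−S=8.8999, hold=10.1234 ⇒ V=10.1234 continue | (k=5,j=3): S=81.7603, K−S=0.0000, hold=0.0000 ⇒ V=0.0000 continue | (k=5,j=4): S=120.5976, K−S=0.0000, hold=0.0000 ⇒ V=0.0000 continue | (k=5,j=5): S=177.8833, K−S=0.0000, hold=0.0000 ⇒ V=0.0000 continue  boundary S*=37.5794
step 4: (k=4,j=0): S=30.9422, K−S=33.3878, hold=33.2474 ⇒ V=33.3878 exercise | (k=4,j=1): S=45.6402, K−S=18.6898, hold=19.1075 ⇒ V=19.1075 continue | (k=4,j=2): S=67.3200, K−S=0.0000, hold=5.4834 ⇒ V=5.4834 continue | (k=4,j=3): S=99.2980, K−S=0.0000, hold=0.0000 ⇒ V=0.0000 continue | (k=4,j=4): S=146.4661, K−S=0.0000, hold=0.0000 ⇒ V=0.0000 continue  boundary S*=30.9422
step 3: (k=3,j=0): S=37.5794, K−S=26.7506, hold=26.8007 ⇒ V=26.8007 continue | (k=3,j=1): S=55.4301, K−S=8.8999, hold=12.8509 ⇒ V=12.8509 continue | (k=3,j=2): S=81.7603, K−S=0.0000, hold=2.9701 ⇒ V=2.9701 continue | (k=3,j=3): S=120.5976, K−S=0.0000, hold=0.0000 ⇒ V=0.0000 continue  boundary S*=-
step 2: (k=2,j=0): S=45.6402, K−S=18.6898, hold=20.3788 ⇒ V=20.3788 continue | (k=2,j=1): S=67.3200, K−S=0.0000, hold=8.3156 ⇒ V=8.3156 continue | (k=2,j=2): S=99.2980, K−S=0.0000, hold=1.6087 ⇒ V=1.6087 continue  boundary S*=-
step 1: (k=1,j=0): S=55.4301, K−S=8.8999, hold=14.8315 ⇒ V=14.8315 continue | (k=1,j=1): S=81.7603, K−S=0.0000, hold=5.2380 ⇒ V=5.2380 continue  boundary S*=-
step 0: (k=0,j=0): S=67.3200, K−S=0.0000, hold=10.4229 ⇒ V=10.4229 continue  boundary S*=-

price = 10.4229
boundary = - - - - 30.9422 37.5794
tree:
10.4229
14.8315 5.2380
20.3788 8.3156 1.6087
26.8007 12.8509 2.9701 0.0000
33.3878 19.1075 5.4834 0.0000 0.0000
38.8527 26.7506 10.1234 0.0000 0.0000 0.0000
43.3524 33.3878 18.6898 0.0000 0.0000 0.0000 0.0000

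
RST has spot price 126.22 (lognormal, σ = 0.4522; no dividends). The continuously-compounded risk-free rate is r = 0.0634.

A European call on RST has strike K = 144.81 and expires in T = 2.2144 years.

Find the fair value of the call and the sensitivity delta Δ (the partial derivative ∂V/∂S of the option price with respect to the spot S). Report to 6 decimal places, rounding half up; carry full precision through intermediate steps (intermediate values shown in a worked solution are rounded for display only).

σ√T = 0.4522·√2.2144 = 0.672912
d₁ = (ln(S/K) + (r+σ²/2)T) / (σ√T) = (ln(126.22/144.81) + (0.0634+0.4522²/2)·2.2144) / 0.672912 = (-0.137396 + 0.366799) / 0.672912 = 0.340910
d₂ = d₁ − σ√T = 0.340910 − 0.672912 = -0.332003
e^{−rT} = 0.869017
N(d₁) = 0.633414,  N(d₂) = 0.369944
Call price V = S·N(d₁) − K·e^{−rT}·N(d₂) = 79.949547 − 46.554556 = 33.394991
Δ = N(d₁) = 0.633414

price = 33.394991
Δ = 0.633414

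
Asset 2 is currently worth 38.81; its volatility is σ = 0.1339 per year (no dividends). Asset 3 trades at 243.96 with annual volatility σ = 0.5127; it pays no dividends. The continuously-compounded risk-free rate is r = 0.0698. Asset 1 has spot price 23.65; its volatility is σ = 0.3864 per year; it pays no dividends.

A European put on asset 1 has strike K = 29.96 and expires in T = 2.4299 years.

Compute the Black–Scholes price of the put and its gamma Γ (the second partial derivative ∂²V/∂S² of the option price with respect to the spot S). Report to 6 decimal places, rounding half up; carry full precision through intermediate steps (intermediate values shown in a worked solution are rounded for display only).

σ√T = 0.3864·√2.4299 = 0.602326
d₁ = (ln(S/K) + (r+σ²/2)T) / (σ√T) = (ln(23.65/29.96) + (0.0698+0.3864²/2)·2.4299) / 0.602326 = (-0.236500 + 0.351005) / 0.602326 = 0.190105
d₂ = d₁ − σ√T = 0.190105 − 0.602326 = -0.412221
e^{−rT} = 0.843996
N(−d₁) = 0.424613,  N(−d₂) = 0.659911
Put price V = K·e^{−rT}·N(−d₂) − S·N(−d₁) = 16.686602 − 10.042109 = 6.644493
φ(d₁) = (1/√(2π))·e^{−d₁²/2} = 0.391798
Γ = φ(d₁) / (S·σ·√T) = 0.027504

price = 6.644493
Γ = 0.027504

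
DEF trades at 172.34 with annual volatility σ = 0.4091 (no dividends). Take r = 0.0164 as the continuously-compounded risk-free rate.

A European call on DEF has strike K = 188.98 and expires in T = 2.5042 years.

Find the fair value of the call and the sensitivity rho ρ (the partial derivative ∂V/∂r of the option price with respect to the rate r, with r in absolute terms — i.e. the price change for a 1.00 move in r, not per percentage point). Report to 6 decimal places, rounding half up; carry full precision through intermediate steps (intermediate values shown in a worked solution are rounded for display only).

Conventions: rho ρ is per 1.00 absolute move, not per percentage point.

σ√T = 0.4091·√2.5042 = 0.647387
d₁ = (ln(S/K) + (r+σ²/2)T) / (σ√T) = (ln(172.34/188.98) + (0.0164+0.4091²/2)·2.5042) / 0.647387 = (-0.092172 + 0.250624) / 0.647387 = 0.244756
d₂ = d₁ − σ√T = 0.244756 − 0.647387 = -0.402631
e^{−rT} = 0.959763
N(d₁) = 0.596677,  N(d₂) = 0.343610
Call price V = S·N(d₁) − K·e^{−rT}·N(d₂) = 102.831377 − 62.322592 = 40.508784
ρ = K·T·e^{−rT}·N(d₂) = 156.068236

price = 40.508784
ρ = 156.068236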